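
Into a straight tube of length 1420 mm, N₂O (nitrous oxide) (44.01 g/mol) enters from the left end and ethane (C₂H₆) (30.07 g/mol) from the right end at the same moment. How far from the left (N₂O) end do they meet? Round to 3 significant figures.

Distances travelled in equal time are proportional to diffusion rates, so d_N₂O/d_C₂H₆ = √(M_C₂H₆/M_N₂O) = √(30.07/44.01) = 0.8266.
With d_N₂O + d_C₂H₆ = 1420 mm, d_C₂H₆ = 1420/(1 + 0.8266) = 777.4 mm.
d_N₂O = 1420 − 777.4 = 643 mm.

643 mm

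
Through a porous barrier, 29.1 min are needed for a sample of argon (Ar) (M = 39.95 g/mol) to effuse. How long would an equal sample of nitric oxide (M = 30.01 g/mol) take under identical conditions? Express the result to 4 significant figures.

From Graham's law, t_NO/t_Ar = √(M_NO/M_Ar) = √(30.01/39.95) = √0.7512 = 0.8667.
So the time for NO is 29.1 × 0.8667 = 25.22 min.

25.22 min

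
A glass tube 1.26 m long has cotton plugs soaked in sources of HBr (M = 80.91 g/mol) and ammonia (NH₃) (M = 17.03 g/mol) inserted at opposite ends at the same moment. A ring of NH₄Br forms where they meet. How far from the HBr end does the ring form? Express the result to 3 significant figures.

Distances travelled in equal time are proportional to diffusion rates, so d_HBr/d_NH₃ = √(M_NH₃/M_HBr) = √(17.03/80.91) = 0.4588.
With d_HBr + d_NH₃ = 1.26 m, d_NH₃ = 1.26/(1 + 0.4588) = 0.8637 m.
d_HBr = 1.26 − 0.8637 = 0.396 m.

0.396 m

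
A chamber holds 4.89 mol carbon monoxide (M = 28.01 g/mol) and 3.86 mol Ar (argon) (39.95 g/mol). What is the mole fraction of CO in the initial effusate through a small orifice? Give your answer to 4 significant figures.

0.6021

Rate_i ∝ x_i/√M_i (Graham's law weighted by mole fraction), so the effusate composition follows n_i/√M_i.
So x_CO in the escaping gas = (n_CO/√M_CO) / Σ(n_i/√M_i)
= (4.89/√28.01) / (4.89/√28.01 + 3.86/√39.95) = 0.9240/(0.9240 + 0.6107) = 0.6021.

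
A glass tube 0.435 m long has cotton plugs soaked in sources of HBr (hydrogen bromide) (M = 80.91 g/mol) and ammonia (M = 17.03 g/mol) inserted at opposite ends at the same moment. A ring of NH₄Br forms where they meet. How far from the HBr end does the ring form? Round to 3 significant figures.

In equal time, each gas travels a distance ∝ its rate ∝ 1/√M, so d_HBr/d_NH₃ = √(M_NH₃/M_HBr) = √(17.03/80.91) = 0.4588.
With d_HBr + d_NH₃ = 0.435 m, d_NH₃ = 0.435/(1 + 0.4588) = 0.2982 m.
d_HBr = 0.435 − 0.2982 = 0.137 m.

0.137 m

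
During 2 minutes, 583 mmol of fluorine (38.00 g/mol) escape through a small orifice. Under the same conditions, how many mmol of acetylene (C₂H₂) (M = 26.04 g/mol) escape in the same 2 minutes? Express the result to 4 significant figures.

By Graham's law, rate_C₂H₂/rate_F₂ = √(M_F₂/M_C₂H₂) = √(38.00/26.04) = √1.459 = 1.208.
So the amount for C₂H₂ is 583 × 1.208 = 704.3 mmol.

704.3 mmol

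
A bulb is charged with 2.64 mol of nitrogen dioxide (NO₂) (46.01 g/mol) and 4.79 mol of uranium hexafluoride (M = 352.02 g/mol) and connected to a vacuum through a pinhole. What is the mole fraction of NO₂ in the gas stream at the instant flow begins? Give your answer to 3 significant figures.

0.604

The effusion rate of species i is ∝ p_i/√M_i ∝ n_i/√M_i.
So x_NO₂ in the escaping gas = (n_NO₂/√M_NO₂) / Σ(n_i/√M_i)
= (2.64/√46.01) / (2.64/√46.01 + 4.79/√352.02) = 0.3892/(0.3892 + 0.2553) = 0.604.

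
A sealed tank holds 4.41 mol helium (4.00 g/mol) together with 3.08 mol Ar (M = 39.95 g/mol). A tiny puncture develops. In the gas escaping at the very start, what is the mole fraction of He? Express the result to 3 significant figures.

Effusion rate of each component ∝ n_i/√M_i (partial pressure × 1/√M).
x_He(eff) = (n_He/√M_He) / (n_He/√M_He + n_Ar/√M_Ar)
= (4.41/√4.00) / (4.41/√4.00 + 3.08/√39.95) = 2.205/(2.205 + 0.4873) = 0.819.

0.819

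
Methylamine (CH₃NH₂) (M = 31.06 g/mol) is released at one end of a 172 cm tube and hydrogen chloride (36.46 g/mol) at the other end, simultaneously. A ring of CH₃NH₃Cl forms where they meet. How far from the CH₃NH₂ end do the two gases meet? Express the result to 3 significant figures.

In equal time, each gas travels a distance ∝ its rate ∝ 1/√M, so d_CH₃NH₂/d_HCl = √(M_HCl/M_CH₃NH₂) = √(36.46/31.06) = 1.083.
With d_CH₃NH₂ + d_HCl = 172 cm, d_HCl = 172/(1 + 1.083) = 82.56 cm.
d_CH₃NH₂ = 172 − 82.56 = 89.4 cm.

89.4 cm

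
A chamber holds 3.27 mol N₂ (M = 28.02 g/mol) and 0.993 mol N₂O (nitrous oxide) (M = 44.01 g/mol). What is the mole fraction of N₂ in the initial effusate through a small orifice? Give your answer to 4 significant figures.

The effusion rate of species i is ∝ p_i/√M_i ∝ n_i/√M_i.
Mole fraction of N₂ in the effusate = (n_N₂/√M_N₂) / (n_N₂/√M_N₂ + n_N₂O/√M_N₂O)
= (3.27/√28.02) / (3.27/√28.02 + 0.993/√44.01) = 0.6178/(0.6178 + 0.1497) = 0.8050.

0.8050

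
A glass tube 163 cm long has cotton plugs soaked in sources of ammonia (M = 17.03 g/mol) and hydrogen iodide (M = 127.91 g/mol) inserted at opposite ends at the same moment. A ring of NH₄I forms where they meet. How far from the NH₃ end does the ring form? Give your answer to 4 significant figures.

119.4 cm

Graham's law gives d_NH₃/d_HI = rate_NH₃/rate_HI = √(M_HI/M_NH₃) = √(127.91/17.03) = 2.741.
With d_NH₃ + d_HI = 163 cm, d_HI = 163/(1 + 2.741) = 43.58 cm.
d_NH₃ = 163 − 43.58 = 119.4 cm.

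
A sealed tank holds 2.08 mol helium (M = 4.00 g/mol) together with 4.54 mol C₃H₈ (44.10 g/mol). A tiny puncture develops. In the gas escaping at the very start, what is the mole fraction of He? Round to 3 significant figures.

Effusion rate of each component ∝ n_i/√M_i (partial pressure × 1/√M).
x_He(eff) = (n_He/√M_He) / (n_He/√M_He + n_C₃H₈/√M_C₃H₈)
= (2.08/√4.00) / (2.08/√4.00 + 4.54/√44.10) = 1.040/(1.040 + 0.6837) = 0.603.

0.603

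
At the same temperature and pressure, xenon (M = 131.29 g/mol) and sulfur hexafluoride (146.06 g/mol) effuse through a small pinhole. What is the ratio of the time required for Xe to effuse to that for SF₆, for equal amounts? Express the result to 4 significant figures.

From Graham's law, t_Xe/t_SF₆ = √(M_Xe/M_SF₆) = √(131.29/146.06) = √0.8989 = 0.9481.

0.9481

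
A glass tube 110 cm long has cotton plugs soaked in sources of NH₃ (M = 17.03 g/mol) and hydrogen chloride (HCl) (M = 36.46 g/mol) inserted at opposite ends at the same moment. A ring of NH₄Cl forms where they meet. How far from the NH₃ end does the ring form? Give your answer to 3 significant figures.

65.3 cm

Graham's law gives d_NH₃/d_HCl = rate_NH₃/rate_HCl = √(M_HCl/M_NH₃) = √(36.46/17.03) = 1.463.
With d_NH₃ + d_HCl = 110 cm, d_HCl = 110/(1 + 1.463) = 44.66 cm.
d_NH₃ = 110 − 44.66 = 65.3 cm.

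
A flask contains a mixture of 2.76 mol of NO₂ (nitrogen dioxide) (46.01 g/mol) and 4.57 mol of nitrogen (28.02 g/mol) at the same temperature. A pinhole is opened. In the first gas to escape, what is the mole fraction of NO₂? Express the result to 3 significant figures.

0.320

Each component's effusion rate ∝ (its partial pressure)·(1/√M) ∝ n_i/√M_i.
Mole fraction of NO₂ in the effusate = (n_NO₂/√M_NO₂) / (n_NO₂/√M_NO₂ + n_N₂/√M_N₂)
= (2.76/√46.01) / (2.76/√46.01 + 4.57/√28.02) = 0.4069/(0.4069 + 0.8633) = 0.320.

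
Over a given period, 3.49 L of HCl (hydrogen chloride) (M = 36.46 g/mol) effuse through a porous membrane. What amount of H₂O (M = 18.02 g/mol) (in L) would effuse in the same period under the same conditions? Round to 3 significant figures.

By Graham's law, rate_H₂O/rate_HCl = √(M_HCl/M_H₂O) = √(36.46/18.02) = √2.023 = 1.422.
So the volume for H₂O is 3.49 × 1.422 = 4.96 L.

4.96 L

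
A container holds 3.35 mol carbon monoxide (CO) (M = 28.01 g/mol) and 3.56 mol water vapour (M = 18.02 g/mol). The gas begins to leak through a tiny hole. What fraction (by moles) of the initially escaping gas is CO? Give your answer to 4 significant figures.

Rate_i ∝ x_i/√M_i (Graham's law weighted by mole fraction), so the effusate composition follows n_i/√M_i.
Mole fraction of CO in the effusate = (n_CO/√M_CO) / (n_CO/√M_CO + n_H₂O/√M_H₂O)
= (3.35/√28.01) / (3.35/√28.01 + 3.56/√18.02) = 0.6330/(0.6330 + 0.8386) = 0.4301.

0.4301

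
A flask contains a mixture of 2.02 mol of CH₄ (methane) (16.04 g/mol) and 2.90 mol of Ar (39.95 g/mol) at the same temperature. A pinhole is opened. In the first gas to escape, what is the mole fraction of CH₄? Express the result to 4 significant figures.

0.5236

Effusion rate of each component ∝ n_i/√M_i (partial pressure × 1/√M).
Mole fraction of CH₄ in the effusate = (n_CH₄/√M_CH₄) / (n_CH₄/√M_CH₄ + n_Ar/√M_Ar)
= (2.02/√16.04) / (2.02/√16.04 + 2.90/√39.95) = 0.5044/(0.5044 + 0.4588) = 0.5236.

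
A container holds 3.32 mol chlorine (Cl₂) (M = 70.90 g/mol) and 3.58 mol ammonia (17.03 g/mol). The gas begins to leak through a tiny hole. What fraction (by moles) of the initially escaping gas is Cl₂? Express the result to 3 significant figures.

0.312

Each component's effusion rate ∝ (its partial pressure)·(1/√M) ∝ n_i/√M_i.
x_Cl₂(eff) = (n_Cl₂/√M_Cl₂) / (n_Cl₂/√M_Cl₂ + n_NH₃/√M_NH₃)
= (3.32/√70.90) / (3.32/√70.90 + 3.58/√17.03) = 0.3943/(0.3943 + 0.8675) = 0.312.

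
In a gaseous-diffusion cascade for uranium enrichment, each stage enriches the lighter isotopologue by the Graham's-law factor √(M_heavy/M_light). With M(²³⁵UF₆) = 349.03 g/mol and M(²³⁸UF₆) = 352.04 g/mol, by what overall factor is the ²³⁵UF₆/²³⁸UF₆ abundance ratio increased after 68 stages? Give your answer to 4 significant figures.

1.339

Each stage multiplies the ratio by α = √(352.04/349.03), so after 68 stages the overall factor is α^68 = (352.04/349.03)^(68/2).
= 1.00862^34 = 1.339.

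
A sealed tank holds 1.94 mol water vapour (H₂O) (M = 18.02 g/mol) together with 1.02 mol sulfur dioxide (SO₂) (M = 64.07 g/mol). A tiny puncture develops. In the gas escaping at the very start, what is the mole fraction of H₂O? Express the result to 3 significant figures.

The effusion rate of species i is ∝ p_i/√M_i ∝ n_i/√M_i.
Mole fraction of H₂O in the effusate = (n_H₂O/√M_H₂O) / (n_H₂O/√M_H₂O + n_SO₂/√M_SO₂)
= (1.94/√18.02) / (1.94/√18.02 + 1.02/√64.07) = 0.4570/(0.4570 + 0.1274) = 0.782.

0.782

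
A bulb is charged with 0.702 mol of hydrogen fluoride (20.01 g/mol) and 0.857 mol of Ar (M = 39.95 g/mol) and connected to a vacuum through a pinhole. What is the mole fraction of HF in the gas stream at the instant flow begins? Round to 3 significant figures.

0.536

Rate_i ∝ x_i/√M_i (Graham's law weighted by mole fraction), so the effusate composition follows n_i/√M_i.
x_HF(eff) = (n_HF/√M_HF) / (n_HF/√M_HF + n_Ar/√M_Ar)
= (0.702/√20.01) / (0.702/√20.01 + 0.857/√39.95) = 0.1569/(0.1569 + 0.1356) = 0.536.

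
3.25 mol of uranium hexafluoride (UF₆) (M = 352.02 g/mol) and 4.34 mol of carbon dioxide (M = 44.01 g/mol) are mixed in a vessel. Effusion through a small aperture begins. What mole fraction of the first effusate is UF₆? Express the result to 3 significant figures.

Effusion rate of each component ∝ n_i/√M_i (partial pressure × 1/√M).
x_UF₆(eff) = (n_UF₆/√M_UF₆) / (n_UF₆/√M_UF₆ + n_CO₂/√M_CO₂)
= (3.25/√352.02) / (3.25/√352.02 + 4.34/√44.01) = 0.1732/(0.1732 + 0.6542) = 0.209.

0.209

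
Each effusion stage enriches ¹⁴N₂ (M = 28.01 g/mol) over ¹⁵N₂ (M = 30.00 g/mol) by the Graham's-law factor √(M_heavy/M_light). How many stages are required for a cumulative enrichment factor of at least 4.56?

Per stage α = (30.00/28.01)^(1/2) = 1.07105^0.5, giving ln α = 0.03432.
Need α^N ≥ 4.56 ⇒ N ≥ ln(4.56) / ln α = 1.517 / 0.03432 = 44.21.
Minimum whole number of stages: N = 45.

45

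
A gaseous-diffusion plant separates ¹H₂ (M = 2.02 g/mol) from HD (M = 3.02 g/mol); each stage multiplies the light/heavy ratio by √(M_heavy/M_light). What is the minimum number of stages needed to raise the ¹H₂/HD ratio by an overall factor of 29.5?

Per stage α = (3.02/2.02)^(1/2) = 1.49505^0.5, giving ln α = 0.2011.
Need α^N ≥ 29.5 ⇒ N ≥ ln(29.5) / ln α = 3.384 / 0.2011 = 16.83.
Minimum whole number of stages: N = 17.

17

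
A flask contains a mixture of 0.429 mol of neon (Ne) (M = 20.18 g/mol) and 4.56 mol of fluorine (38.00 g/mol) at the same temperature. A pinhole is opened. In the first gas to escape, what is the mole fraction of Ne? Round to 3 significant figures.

0.114

Effusion rate of each component ∝ n_i/√M_i (partial pressure × 1/√M).
Mole fraction of Ne in the effusate = (n_Ne/√M_Ne) / (n_Ne/√M_Ne + n_F₂/√M_F₂)
= (0.429/√20.18) / (0.429/√20.18 + 4.56/√38.00) = 0.09550/(0.09550 + 0.7397) = 0.114.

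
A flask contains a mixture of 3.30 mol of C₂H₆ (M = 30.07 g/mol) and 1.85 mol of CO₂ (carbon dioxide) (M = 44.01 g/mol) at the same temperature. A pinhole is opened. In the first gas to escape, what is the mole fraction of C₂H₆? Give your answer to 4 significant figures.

0.6833

Each component's effusion rate ∝ (its partial pressure)·(1/√M) ∝ n_i/√M_i.
Mole fraction of C₂H₆ in the effusate = (n_C₂H₆/√M_C₂H₆) / (n_C₂H₆/√M_C₂H₆ + n_CO₂/√M_CO₂)
= (3.30/√30.07) / (3.30/√30.07 + 1.85/√44.01) = 0.6018/(0.6018 + 0.2789) = 0.6833.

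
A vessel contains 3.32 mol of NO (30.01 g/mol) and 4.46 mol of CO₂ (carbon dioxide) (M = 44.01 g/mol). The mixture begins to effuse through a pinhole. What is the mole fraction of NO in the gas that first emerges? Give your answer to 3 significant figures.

Effusion rate of each component ∝ n_i/√M_i (partial pressure × 1/√M).
Mole fraction of NO in the effusate = (n_NO/√M_NO) / (n_NO/√M_NO + n_CO₂/√M_CO₂)
= (3.32/√30.01) / (3.32/√30.01 + 4.46/√44.01) = 0.6060/(0.6060 + 0.6723) = 0.474.

0.474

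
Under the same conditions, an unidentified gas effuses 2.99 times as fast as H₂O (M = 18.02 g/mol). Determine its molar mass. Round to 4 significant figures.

2.016 g/mol

From Graham's law, rate_X/rate_H₂O = √(M_H₂O/M_X).
2.99 = √(18.02/M_X)
M_X = 18.02 / 2.99² = 18.02 / 8.940 = 2.016 g/mol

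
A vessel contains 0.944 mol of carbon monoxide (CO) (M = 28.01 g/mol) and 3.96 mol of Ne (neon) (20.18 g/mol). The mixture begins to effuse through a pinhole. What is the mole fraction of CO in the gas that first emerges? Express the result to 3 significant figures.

Each component's effusion rate ∝ (its partial pressure)·(1/√M) ∝ n_i/√M_i.
x_CO(eff) = (n_CO/√M_CO) / (n_CO/√M_CO + n_Ne/√M_Ne)
= (0.944/√28.01) / (0.944/√28.01 + 3.96/√20.18) = 0.1784/(0.1784 + 0.8815) = 0.168.

0.168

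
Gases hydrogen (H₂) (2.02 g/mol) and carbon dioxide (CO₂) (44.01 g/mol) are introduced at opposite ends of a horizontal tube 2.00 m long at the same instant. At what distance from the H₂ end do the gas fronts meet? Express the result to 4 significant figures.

1.647 m

Graham's law gives d_H₂/d_CO₂ = rate_H₂/rate_CO₂ = √(M_CO₂/M_H₂) = √(44.01/2.02) = 4.668.
With d_H₂ + d_CO₂ = 2.00 m, d_CO₂ = 2.00/(1 + 4.668) = 0.3529 m.
d_H₂ = 2.00 − 0.3529 = 1.647 m.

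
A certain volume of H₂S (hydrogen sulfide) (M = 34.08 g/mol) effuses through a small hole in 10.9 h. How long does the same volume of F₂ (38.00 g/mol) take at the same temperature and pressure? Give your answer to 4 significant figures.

11.51 h

From Graham's law, t_F₂/t_H₂S = √(M_F₂/M_H₂S) = √(38.00/34.08) = √1.115 = 1.056.
So the time for F₂ is 10.9 × 1.056 = 11.51 h.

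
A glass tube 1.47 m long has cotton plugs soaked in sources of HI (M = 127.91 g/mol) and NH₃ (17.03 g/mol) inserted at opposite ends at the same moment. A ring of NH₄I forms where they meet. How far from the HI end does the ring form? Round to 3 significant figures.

The fronts meet when d_HI + d_NH₃ = L with d_HI/d_NH₃ = √(M_NH₃/M_HI) (Graham's law). Here √(M_NH₃/M_HI) = √(17.03/127.91) = 0.3649.
With d_HI + d_NH₃ = 1.47 m, d_NH₃ = 1.47/(1 + 0.3649) = 1.077 m.
d_HI = 1.47 − 1.077 = 0.393 m.

0.393 m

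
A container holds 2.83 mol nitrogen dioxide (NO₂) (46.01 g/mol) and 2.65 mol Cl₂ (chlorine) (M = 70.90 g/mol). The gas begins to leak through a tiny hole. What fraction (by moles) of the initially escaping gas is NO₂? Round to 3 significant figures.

Rate_i ∝ x_i/√M_i (Graham's law weighted by mole fraction), so the effusate composition follows n_i/√M_i.
So x_NO₂ in the escaping gas = (n_NO₂/√M_NO₂) / Σ(n_i/√M_i)
= (2.83/√46.01) / (2.83/√46.01 + 2.65/√70.90) = 0.4172/(0.4172 + 0.3147) = 0.570.

0.570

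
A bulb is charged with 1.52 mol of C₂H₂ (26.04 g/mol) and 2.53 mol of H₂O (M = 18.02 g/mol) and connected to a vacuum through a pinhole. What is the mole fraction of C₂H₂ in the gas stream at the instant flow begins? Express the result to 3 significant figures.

Each component's effusion rate ∝ (its partial pressure)·(1/√M) ∝ n_i/√M_i.
Mole fraction of C₂H₂ in the effusate = (n_C₂H₂/√M_C₂H₂) / (n_C₂H₂/√M_C₂H₂ + n_H₂O/√M_H₂O)
= (1.52/√26.04) / (1.52/√26.04 + 2.53/√18.02) = 0.2979/(0.2979 + 0.5960) = 0.333.

0.333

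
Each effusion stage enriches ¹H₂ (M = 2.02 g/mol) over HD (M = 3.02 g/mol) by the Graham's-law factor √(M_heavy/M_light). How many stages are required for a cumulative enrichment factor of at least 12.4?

Per stage α = (3.02/2.02)^(1/2) = 1.49505^0.5, giving ln α = 0.2011.
Need α^N ≥ 12.4 ⇒ N ≥ ln(12.4) / ln α = 2.518 / 0.2011 = 12.52.
So at least 13 stages are needed.

13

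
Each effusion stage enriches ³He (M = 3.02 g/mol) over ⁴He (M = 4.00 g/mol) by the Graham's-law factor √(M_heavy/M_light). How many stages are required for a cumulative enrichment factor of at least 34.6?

Single-stage factor α = √(4.00/3.02), so ln α = ½ ln(1.32450) = 0.1405.
Need α^N ≥ 34.6 ⇒ N ≥ ln(34.6) / ln α = 3.544 / 0.1405 = 25.22.
So at least 26 stages are needed.

26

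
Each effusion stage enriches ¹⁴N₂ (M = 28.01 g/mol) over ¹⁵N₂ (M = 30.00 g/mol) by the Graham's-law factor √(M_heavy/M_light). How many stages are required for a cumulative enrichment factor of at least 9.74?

Single-stage factor α = √(30.00/28.01), so ln α = ½ ln(1.07105) = 0.03432.
Need α^N ≥ 9.74 ⇒ N ≥ ln(9.74) / ln α = 2.276 / 0.03432 = 66.33.
Minimum whole number of stages: N = 67.

67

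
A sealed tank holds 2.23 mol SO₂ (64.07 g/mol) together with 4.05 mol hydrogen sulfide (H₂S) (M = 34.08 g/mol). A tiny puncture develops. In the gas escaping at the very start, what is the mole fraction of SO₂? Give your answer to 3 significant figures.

Each component's effusion rate ∝ (its partial pressure)·(1/√M) ∝ n_i/√M_i.
So x_SO₂ in the escaping gas = (n_SO₂/√M_SO₂) / Σ(n_i/√M_i)
= (2.23/√64.07) / (2.23/√64.07 + 4.05/√34.08) = 0.2786/(0.2786 + 0.6938) = 0.287.

0.287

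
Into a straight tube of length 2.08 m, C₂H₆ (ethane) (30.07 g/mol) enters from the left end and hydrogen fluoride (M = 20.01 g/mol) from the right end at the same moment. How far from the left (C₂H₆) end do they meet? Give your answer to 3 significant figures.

0.934 m

Graham's law gives d_C₂H₆/d_HF = rate_C₂H₆/rate_HF = √(M_HF/M_C₂H₆) = √(20.01/30.07) = 0.8157.
With d_C₂H₆ + d_HF = 2.08 m, d_HF = 2.08/(1 + 0.8157) = 1.146 m.
d_C₂H₆ = 2.08 − 1.146 = 0.934 m.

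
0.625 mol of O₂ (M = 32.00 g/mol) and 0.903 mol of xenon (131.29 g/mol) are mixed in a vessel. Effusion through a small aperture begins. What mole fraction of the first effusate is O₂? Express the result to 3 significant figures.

Rate_i ∝ x_i/√M_i (Graham's law weighted by mole fraction), so the effusate composition follows n_i/√M_i.
So x_O₂ in the escaping gas = (n_O₂/√M_O₂) / Σ(n_i/√M_i)
= (0.625/√32.00) / (0.625/√32.00 + 0.903/√131.29) = 0.1105/(0.1105 + 0.07881) = 0.584.

0.584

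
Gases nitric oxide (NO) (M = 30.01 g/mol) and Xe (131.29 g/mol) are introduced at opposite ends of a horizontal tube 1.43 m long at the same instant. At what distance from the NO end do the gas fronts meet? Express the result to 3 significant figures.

Distances travelled in equal time are proportional to diffusion rates, so d_NO/d_Xe = √(M_Xe/M_NO) = √(131.29/30.01) = 2.092.
With d_NO + d_Xe = 1.43 m, d_Xe = 1.43/(1 + 2.092) = 0.4625 m.
d_NO = 1.43 − 0.4625 = 0.967 m.

0.967 m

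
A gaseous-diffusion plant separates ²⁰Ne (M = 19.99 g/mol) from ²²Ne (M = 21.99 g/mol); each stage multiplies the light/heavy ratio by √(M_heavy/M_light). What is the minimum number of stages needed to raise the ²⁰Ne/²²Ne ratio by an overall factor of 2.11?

16

Single-stage factor α = √(21.99/19.99), so ln α = ½ ln(1.10005) = 0.04768.
Need α^N ≥ 2.11 ⇒ N ≥ ln(2.11) / ln α = 0.7467 / 0.04768 = 15.66.
Rounding up, N = 16 stages.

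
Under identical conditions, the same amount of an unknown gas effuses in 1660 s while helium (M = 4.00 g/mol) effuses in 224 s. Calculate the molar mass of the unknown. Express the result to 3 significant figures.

Since effusion rate ∝ 1/√M, t_X/t_He = √(M_X/M_He).
1660/224 = 7.411 = √(M_X/4.00)
M_X = 4.00 × 7.411² = 4.00 × 54.92 = 220 g/mol

220 g/mol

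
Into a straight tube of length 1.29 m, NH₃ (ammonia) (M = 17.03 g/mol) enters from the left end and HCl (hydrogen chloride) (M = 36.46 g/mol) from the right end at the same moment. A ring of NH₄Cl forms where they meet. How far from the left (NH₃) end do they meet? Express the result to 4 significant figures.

Distances travelled in equal time are proportional to diffusion rates, so d_NH₃/d_HCl = √(M_HCl/M_NH₃) = √(36.46/17.03) = 1.463.
With d_NH₃ + d_HCl = 1.29 m, d_HCl = 1.29/(1 + 1.463) = 0.5237 m.
d_NH₃ = 1.29 − 0.5237 = 0.7663 m.

0.7663 m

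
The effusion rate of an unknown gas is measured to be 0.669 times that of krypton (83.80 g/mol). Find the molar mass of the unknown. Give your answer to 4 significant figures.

Since effusion rate ∝ 1/√M, rate_X/rate_Kr = √(M_Kr/M_X).
0.669 = √(83.80/M_X)
M_X = 83.80 / 0.669² = 83.80 / 0.4476 = 187.2 g/mol

187.2 g/mol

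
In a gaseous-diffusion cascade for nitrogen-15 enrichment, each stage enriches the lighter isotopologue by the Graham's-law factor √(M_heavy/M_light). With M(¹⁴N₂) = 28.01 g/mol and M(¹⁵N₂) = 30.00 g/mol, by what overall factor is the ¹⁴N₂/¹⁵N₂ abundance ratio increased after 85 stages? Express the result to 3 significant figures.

After 85 stages the ratio has grown by (√(30.00/28.01))^85 = (30.00/28.01)^(85/2).
= 1.07105^(85/2) = 18.5.

18.5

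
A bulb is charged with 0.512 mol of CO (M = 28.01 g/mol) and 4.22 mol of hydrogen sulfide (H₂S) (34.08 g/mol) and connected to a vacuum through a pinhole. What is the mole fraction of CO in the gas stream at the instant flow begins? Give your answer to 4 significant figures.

Effusion rate of each component ∝ n_i/√M_i (partial pressure × 1/√M).
So x_CO in the escaping gas = (n_CO/√M_CO) / Σ(n_i/√M_i)
= (0.512/√28.01) / (0.512/√28.01 + 4.22/√34.08) = 0.09674/(0.09674 + 0.7229) = 0.1180.

0.1180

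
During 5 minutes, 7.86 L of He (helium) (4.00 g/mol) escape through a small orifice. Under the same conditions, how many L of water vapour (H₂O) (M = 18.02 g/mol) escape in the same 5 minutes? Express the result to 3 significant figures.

3.70 L

From Graham's law, rate_H₂O/rate_He = √(M_He/M_H₂O) = √(4.00/18.02) = √0.2220 = 0.4711.
So the volume for H₂O is 7.86 × 0.4711 = 3.70 L.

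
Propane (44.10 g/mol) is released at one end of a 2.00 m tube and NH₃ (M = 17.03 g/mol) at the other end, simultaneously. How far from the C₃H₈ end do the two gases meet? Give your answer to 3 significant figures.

In equal time, each gas travels a distance ∝ its rate ∝ 1/√M, so d_C₃H₈/d_NH₃ = √(M_NH₃/M_C₃H₈) = √(17.03/44.10) = 0.6214.
With d_C₃H₈ + d_NH₃ = 2.00 m, d_NH₃ = 2.00/(1 + 0.6214) = 1.233 m.
d_C₃H₈ = 2.00 − 1.233 = 0.767 m.

0.767 m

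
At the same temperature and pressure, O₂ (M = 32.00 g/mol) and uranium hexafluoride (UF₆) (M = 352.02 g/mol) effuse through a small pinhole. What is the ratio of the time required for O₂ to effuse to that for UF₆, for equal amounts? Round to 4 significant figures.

0.3015

Graham's law gives t_O₂/t_UF₆ = √(M_O₂/M_UF₆) = √(32.00/352.02) = √0.09090 = 0.3015.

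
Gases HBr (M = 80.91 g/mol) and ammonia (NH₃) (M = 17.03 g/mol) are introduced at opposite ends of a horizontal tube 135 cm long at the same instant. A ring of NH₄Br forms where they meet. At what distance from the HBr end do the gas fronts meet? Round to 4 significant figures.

42.46 cm

Graham's law gives d_HBr/d_NH₃ = rate_HBr/rate_NH₃ = √(M_NH₃/M_HBr) = √(17.03/80.91) = 0.4588.
With d_HBr + d_NH₃ = 135 cm, d_NH₃ = 135/(1 + 0.4588) = 92.54 cm.
d_HBr = 135 − 92.54 = 42.46 cm.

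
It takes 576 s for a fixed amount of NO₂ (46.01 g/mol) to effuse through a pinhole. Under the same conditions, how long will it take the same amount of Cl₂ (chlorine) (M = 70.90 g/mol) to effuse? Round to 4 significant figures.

715.0 s

Using Graham's law: t_Cl₂/t_NO₂ = √(M_Cl₂/M_NO₂) = √(70.90/46.01) = √1.541 = 1.241.
So the time for Cl₂ is 576 × 1.241 = 715.0 s.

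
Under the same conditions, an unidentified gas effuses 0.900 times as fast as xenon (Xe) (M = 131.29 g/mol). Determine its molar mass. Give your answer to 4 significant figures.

162.1 g/mol

Since effusion rate ∝ 1/√M, rate_X/rate_Xe = √(M_Xe/M_X).
0.900 = √(131.29/M_X)
M_X = 131.29 / 0.900² = 131.29 / 0.8100 = 162.1 g/mol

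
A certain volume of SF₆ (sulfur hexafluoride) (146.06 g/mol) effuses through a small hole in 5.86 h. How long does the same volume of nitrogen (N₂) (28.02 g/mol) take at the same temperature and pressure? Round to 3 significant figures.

Since effusion rate ∝ 1/√M, t_N₂/t_SF₆ = √(M_N₂/M_SF₆) = √(28.02/146.06) = √0.1918 = 0.4380.
So the time for N₂ is 5.86 × 0.4380 = 2.57 h.

2.57 h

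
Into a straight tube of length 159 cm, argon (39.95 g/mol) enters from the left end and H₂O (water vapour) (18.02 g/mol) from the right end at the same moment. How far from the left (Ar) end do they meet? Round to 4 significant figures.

Graham's law gives d_Ar/d_H₂O = rate_Ar/rate_H₂O = √(M_H₂O/M_Ar) = √(18.02/39.95) = 0.6716.
With d_Ar + d_H₂O = 159 cm, d_H₂O = 159/(1 + 0.6716) = 95.12 cm.
d_Ar = 159 − 95.12 = 63.88 cm.

63.88 cm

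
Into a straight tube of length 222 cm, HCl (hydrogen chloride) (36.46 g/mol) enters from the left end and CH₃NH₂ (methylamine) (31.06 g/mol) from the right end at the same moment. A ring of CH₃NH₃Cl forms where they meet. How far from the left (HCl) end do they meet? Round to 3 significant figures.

107 cm

Distances travelled in equal time are proportional to diffusion rates, so d_HCl/d_CH₃NH₂ = √(M_CH₃NH₂/M_HCl) = √(31.06/36.46) = 0.9230.
With d_HCl + d_CH₃NH₂ = 222 cm, d_CH₃NH₂ = 222/(1 + 0.9230) = 115.4 cm.
d_HCl = 222 − 115.4 = 107 cm.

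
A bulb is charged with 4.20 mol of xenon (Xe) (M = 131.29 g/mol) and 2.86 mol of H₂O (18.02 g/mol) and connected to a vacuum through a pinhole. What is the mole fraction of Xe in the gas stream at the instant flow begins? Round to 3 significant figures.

0.352

The effusion rate of species i is ∝ p_i/√M_i ∝ n_i/√M_i.
Mole fraction of Xe in the effusate = (n_Xe/√M_Xe) / (n_Xe/√M_Xe + n_H₂O/√M_H₂O)
= (4.20/√131.29) / (4.20/√131.29 + 2.86/√18.02) = 0.3666/(0.3666 + 0.6737) = 0.352.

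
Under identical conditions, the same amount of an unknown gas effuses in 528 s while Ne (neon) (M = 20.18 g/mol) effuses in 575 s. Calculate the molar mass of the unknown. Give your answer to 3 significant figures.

Graham's law gives t_X/t_Ne = √(M_X/M_Ne).
528/575 = 0.9183 = √(M_X/20.18)
M_X = 20.18 × 0.9183² = 20.18 × 0.8432 = 17.0 g/mol

17.0 g/mol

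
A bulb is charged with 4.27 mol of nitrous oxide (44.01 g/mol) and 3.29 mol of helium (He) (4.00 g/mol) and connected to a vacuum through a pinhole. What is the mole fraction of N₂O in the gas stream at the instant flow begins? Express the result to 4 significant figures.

0.2812

Effusion rate of each component ∝ n_i/√M_i (partial pressure × 1/√M).
x_N₂O(eff) = (n_N₂O/√M_N₂O) / (n_N₂O/√M_N₂O + n_He/√M_He)
= (4.27/√44.01) / (4.27/√44.01 + 3.29/√4.00) = 0.6437/(0.6437 + 1.645) = 0.2812.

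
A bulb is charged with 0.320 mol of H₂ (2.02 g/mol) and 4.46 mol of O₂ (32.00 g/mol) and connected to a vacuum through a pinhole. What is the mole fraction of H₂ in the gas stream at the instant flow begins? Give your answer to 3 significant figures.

0.222

The effusion rate of species i is ∝ p_i/√M_i ∝ n_i/√M_i.
Mole fraction of H₂ in the effusate = (n_H₂/√M_H₂) / (n_H₂/√M_H₂ + n_O₂/√M_O₂)
= (0.320/√2.02) / (0.320/√2.02 + 4.46/√32.00) = 0.2252/(0.2252 + 0.7884) = 0.222.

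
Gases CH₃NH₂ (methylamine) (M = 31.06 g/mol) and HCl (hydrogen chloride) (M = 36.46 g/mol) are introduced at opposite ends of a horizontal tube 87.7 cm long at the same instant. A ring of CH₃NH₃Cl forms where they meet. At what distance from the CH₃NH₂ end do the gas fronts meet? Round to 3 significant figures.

45.6 cm

Graham's law gives d_CH₃NH₂/d_HCl = rate_CH₃NH₂/rate_HCl = √(M_HCl/M_CH₃NH₂) = √(36.46/31.06) = 1.083.
With d_CH₃NH₂ + d_HCl = 87.7 cm, d_HCl = 87.7/(1 + 1.083) = 42.09 cm.
d_CH₃NH₂ = 87.7 − 42.09 = 45.6 cm.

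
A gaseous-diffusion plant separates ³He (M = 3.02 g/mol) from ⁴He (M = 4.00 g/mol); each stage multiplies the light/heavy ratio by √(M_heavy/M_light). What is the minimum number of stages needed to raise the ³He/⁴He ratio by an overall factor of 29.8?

Per stage α = (4.00/3.02)^(1/2) = 1.32450^0.5, giving ln α = 0.1405.
Need α^N ≥ 29.8 ⇒ N ≥ ln(29.8) / ln α = 3.395 / 0.1405 = 24.16.
Rounding up, N = 25 stages.

25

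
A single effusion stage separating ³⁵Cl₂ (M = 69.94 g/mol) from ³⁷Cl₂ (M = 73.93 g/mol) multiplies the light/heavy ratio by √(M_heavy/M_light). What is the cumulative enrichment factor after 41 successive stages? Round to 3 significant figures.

The single-stage factor is √(M_heavy/M_light), so 41 stages give [√(73.93/69.94)]^41 = (73.93/69.94)^(41/2).
= 1.05705^(41/2) = 3.12.

3.12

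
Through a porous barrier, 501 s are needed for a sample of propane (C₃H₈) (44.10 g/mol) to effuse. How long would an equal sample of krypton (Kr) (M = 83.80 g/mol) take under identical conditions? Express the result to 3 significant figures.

From Graham's law, t_Kr/t_C₃H₈ = √(M_Kr/M_C₃H₈) = √(83.80/44.10) = √1.900 = 1.378.
So the time for Kr is 501 × 1.378 = 691 s.

691 s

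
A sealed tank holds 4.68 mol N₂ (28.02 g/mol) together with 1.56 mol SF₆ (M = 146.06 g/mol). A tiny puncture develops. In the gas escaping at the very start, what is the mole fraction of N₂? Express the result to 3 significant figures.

0.873

Effusion rate of each component ∝ n_i/√M_i (partial pressure × 1/√M).
So x_N₂ in the escaping gas = (n_N₂/√M_N₂) / Σ(n_i/√M_i)
= (4.68/√28.02) / (4.68/√28.02 + 1.56/√146.06) = 0.8841/(0.8841 + 0.1291) = 0.873.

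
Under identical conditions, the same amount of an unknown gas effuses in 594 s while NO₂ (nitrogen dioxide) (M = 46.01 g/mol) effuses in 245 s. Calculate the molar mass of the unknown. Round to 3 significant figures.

270 g/mol

Using Graham's law: t_X/t_NO₂ = √(M_X/M_NO₂).
594/245 = 2.424 = √(M_X/46.01)
M_X = 46.01 × 2.424² = 46.01 × 5.878 = 270 g/mol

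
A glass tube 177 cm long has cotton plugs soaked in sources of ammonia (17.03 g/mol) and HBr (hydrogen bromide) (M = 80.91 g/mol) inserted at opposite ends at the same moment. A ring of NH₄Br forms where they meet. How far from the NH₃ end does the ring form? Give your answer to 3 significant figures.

Distances travelled in equal time are proportional to diffusion rates, so d_NH₃/d_HBr = √(M_HBr/M_NH₃) = √(80.91/17.03) = 2.180.
With d_NH₃ + d_HBr = 177 cm, d_HBr = 177/(1 + 2.180) = 55.67 cm.
d_NH₃ = 177 − 55.67 = 121 cm.

121 cm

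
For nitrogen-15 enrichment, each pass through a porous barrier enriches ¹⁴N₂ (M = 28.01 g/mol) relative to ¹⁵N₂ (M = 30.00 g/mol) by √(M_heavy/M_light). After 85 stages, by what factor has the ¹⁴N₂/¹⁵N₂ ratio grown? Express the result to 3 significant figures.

Overall factor = α^85 with α = √(30.00/28.01), i.e. (30.00/28.01)^(85/2).
= 1.07105^(85/2) = 18.5.

18.5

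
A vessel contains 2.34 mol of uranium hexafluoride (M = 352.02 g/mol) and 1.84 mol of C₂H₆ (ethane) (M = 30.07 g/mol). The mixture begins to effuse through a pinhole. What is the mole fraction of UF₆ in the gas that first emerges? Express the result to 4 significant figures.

Rate_i ∝ x_i/√M_i (Graham's law weighted by mole fraction), so the effusate composition follows n_i/√M_i.
x_UF₆(eff) = (n_UF₆/√M_UF₆) / (n_UF₆/√M_UF₆ + n_C₂H₆/√M_C₂H₆)
= (2.34/√352.02) / (2.34/√352.02 + 1.84/√30.07) = 0.1247/(0.1247 + 0.3355) = 0.2710.

0.2710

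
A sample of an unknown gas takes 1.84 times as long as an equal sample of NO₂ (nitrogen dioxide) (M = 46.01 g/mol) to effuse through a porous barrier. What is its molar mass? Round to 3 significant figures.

156 g/mol

From Graham's law, t_X/t_NO₂ = √(M_X/M_NO₂).
1.84 = √(M_X/46.01)
M_X = 46.01 × 1.84² = 46.01 × 3.386 = 156 g/mol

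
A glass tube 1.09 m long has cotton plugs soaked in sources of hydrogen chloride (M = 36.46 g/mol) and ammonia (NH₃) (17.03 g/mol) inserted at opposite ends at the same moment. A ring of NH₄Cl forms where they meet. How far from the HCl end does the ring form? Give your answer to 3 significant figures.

0.443 m

In equal time, each gas travels a distance ∝ its rate ∝ 1/√M, so d_HCl/d_NH₃ = √(M_NH₃/M_HCl) = √(17.03/36.46) = 0.6834.
With d_HCl + d_NH₃ = 1.09 m, d_NH₃ = 1.09/(1 + 0.6834) = 0.6475 m.
d_HCl = 1.09 − 0.6475 = 0.443 m.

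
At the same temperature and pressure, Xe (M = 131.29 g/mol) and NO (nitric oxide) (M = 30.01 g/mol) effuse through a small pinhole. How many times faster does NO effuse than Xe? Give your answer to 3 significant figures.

By Graham's law, rate_NO/rate_Xe = √(M_Xe/M_NO) = √(131.29/30.01) = √4.375 = 2.09.

2.09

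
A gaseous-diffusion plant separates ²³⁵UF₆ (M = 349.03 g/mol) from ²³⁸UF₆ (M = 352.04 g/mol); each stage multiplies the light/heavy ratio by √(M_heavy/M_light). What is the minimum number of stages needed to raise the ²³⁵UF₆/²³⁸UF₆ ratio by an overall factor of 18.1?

675

With α = √(352.04/349.03) per stage, ln α = ½ ln(1.00862) = 0.004293.
Need α^N ≥ 18.1 ⇒ N ≥ ln(18.1) / ln α = 2.896 / 0.004293 = 674.49.
Rounding up, N = 675 stages.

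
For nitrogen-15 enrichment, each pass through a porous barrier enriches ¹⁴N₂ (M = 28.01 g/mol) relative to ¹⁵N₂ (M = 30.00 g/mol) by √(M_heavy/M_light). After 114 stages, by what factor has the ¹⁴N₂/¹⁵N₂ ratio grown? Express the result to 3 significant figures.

50.0

Each stage multiplies the ratio by α = √(30.00/28.01), so after 114 stages the overall factor is α^114 = (30.00/28.01)^(114/2).
= 1.07105^57 = 50.0.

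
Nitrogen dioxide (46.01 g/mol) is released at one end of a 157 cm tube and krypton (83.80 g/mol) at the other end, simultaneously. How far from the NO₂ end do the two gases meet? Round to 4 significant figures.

90.18 cm

In equal time, each gas travels a distance ∝ its rate ∝ 1/√M, so d_NO₂/d_Kr = √(M_Kr/M_NO₂) = √(83.80/46.01) = 1.350.
With d_NO₂ + d_Kr = 157 cm, d_Kr = 157/(1 + 1.350) = 66.82 cm.
d_NO₂ = 157 − 66.82 = 90.18 cm.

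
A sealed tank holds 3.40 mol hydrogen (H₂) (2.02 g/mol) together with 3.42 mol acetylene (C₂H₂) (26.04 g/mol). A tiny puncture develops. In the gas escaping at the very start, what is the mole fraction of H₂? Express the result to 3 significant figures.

0.781

Rate_i ∝ x_i/√M_i (Graham's law weighted by mole fraction), so the effusate composition follows n_i/√M_i.
Mole fraction of H₂ in the effusate = (n_H₂/√M_H₂) / (n_H₂/√M_H₂ + n_C₂H₂/√M_C₂H₂)
= (3.40/√2.02) / (3.40/√2.02 + 3.42/√26.04) = 2.392/(2.392 + 0.6702) = 0.781.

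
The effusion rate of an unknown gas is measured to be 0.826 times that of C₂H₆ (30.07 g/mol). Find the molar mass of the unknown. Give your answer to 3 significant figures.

Graham's law gives rate_X/rate_C₂H₆ = √(M_C₂H₆/M_X).
0.826 = √(30.07/M_X)
M_X = 30.07 / 0.826² = 30.07 / 0.6823 = 44.1 g/mol

44.1 g/mol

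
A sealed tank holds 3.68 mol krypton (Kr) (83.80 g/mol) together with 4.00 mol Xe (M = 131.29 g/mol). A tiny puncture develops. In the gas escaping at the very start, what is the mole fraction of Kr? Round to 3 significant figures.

Rate_i ∝ x_i/√M_i (Graham's law weighted by mole fraction), so the effusate composition follows n_i/√M_i.
Mole fraction of Kr in the effusate = (n_Kr/√M_Kr) / (n_Kr/√M_Kr + n_Xe/√M_Xe)
= (3.68/√83.80) / (3.68/√83.80 + 4.00/√131.29) = 0.4020/(0.4020 + 0.3491) = 0.535.

0.535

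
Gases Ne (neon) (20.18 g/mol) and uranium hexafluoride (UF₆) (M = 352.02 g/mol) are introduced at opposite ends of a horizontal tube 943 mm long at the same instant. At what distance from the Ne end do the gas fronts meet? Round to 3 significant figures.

Distances travelled in equal time are proportional to diffusion rates, so d_Ne/d_UF₆ = √(M_UF₆/M_Ne) = √(352.02/20.18) = 4.177.
With d_Ne + d_UF₆ = 943 mm, d_UF₆ = 943/(1 + 4.177) = 182.2 mm.
d_Ne = 943 − 182.2 = 761 mm.

761 mm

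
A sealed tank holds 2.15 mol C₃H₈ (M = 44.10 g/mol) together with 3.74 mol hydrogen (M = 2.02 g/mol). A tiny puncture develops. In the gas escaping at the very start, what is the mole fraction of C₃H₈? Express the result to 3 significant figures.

0.110

Rate_i ∝ x_i/√M_i (Graham's law weighted by mole fraction), so the effusate composition follows n_i/√M_i.
Mole fraction of C₃H₈ in the effusate = (n_C₃H₈/√M_C₃H₈) / (n_C₃H₈/√M_C₃H₈ + n_H₂/√M_H₂)
= (2.15/√44.10) / (2.15/√44.10 + 3.74/√2.02) = 0.3238/(0.3238 + 2.631) = 0.110.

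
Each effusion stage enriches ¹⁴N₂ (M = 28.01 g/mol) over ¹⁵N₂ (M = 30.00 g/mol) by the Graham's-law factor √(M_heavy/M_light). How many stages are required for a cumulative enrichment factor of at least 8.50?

63

Per stage α = (30.00/28.01)^(1/2) = 1.07105^0.5, giving ln α = 0.03432.
Need α^N ≥ 8.50 ⇒ N ≥ ln(8.50) / ln α = 2.140 / 0.03432 = 62.36.
So at least 63 stages are needed.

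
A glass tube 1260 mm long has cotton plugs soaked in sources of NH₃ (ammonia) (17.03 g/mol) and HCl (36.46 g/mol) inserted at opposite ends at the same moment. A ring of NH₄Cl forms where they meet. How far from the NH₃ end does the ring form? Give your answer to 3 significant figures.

Distances travelled in equal time are proportional to diffusion rates, so d_NH₃/d_HCl = √(M_HCl/M_NH₃) = √(36.46/17.03) = 1.463.
With d_NH₃ + d_HCl = 1260 mm, d_HCl = 1260/(1 + 1.463) = 511.5 mm.
d_NH₃ = 1260 − 511.5 = 748 mm.

748 mm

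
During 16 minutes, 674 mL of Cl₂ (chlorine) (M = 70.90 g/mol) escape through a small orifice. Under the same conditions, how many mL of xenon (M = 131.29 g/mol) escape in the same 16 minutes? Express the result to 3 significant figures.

495 mL

Graham's law gives rate_Xe/rate_Cl₂ = √(M_Cl₂/M_Xe) = √(70.90/131.29) = √0.5400 = 0.7349.
So the volume for Xe is 674 × 0.7349 = 495 mL.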